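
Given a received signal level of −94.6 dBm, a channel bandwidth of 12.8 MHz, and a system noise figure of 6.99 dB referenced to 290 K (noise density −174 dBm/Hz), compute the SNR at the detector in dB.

Noise floor: N = −174 + 10 log₁₀(B) + NF
10 log₁₀(1.28×10⁷) = 71.07 dB
N = −174 + 71.07 + 6.99 = −95.94 dBm
SNR = P_sig − N = −94.6 − (−95.94) = 1.34 dB → 1.3 dB

1.3 dB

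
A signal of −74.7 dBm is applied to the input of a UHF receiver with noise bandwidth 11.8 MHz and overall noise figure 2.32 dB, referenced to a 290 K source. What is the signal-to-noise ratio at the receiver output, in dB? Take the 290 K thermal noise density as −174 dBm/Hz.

Noise floor: N = −174 + 10 log₁₀(B) + NF
10 log₁₀(1.18×10⁷) = 70.72 dB
N = −174 + 70.72 + 2.32 = −100.96 dBm
SNR = P_sig − N = −74.7 − (−100.96) = 26.26 dB → 26.3 dB

26.3 dB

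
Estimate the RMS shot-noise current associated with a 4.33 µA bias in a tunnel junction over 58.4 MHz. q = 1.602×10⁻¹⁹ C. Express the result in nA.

I_n = √(2qI·B)
2qI·B = 2 × 1.602×10⁻¹⁹ × 4.33×10⁻⁶ × 5.84×10⁷ = 8.10×10⁻¹⁷ A²
I_n = √(8.10×10⁻¹⁷) = 9.00×10⁻⁹ A = 9.00 nA

9.00 nA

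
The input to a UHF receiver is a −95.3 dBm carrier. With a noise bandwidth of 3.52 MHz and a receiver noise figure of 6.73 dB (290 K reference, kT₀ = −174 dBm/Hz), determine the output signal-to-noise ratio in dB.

Noise floor: N = −174 + 10 log₁₀(B) + NF
10 log₁₀(3.52×10⁶) = 65.47 dB
N = −174 + 65.47 + 6.73 = −101.80 dBm
SNR = P_sig − N = −95.3 − (−101.80) = 6.50 dB → 6.5 dB

6.5 dB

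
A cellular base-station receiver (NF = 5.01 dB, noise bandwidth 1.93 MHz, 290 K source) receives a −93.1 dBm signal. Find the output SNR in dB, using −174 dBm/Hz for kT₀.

Noise floor: N = −174 + 10 log₁₀(B) + NF
10 log₁₀(1.93×10⁶) = 62.86 dB
N = −174 + 62.86 + 5.01 = −106.13 dBm
SNR = P_sig − N = −93.1 − (−106.13) = 13.03 dB → 13.0 dB

13.0 dB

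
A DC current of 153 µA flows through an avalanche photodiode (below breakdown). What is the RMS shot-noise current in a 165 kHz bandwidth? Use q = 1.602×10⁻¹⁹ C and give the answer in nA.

I_n = √(2qI·B)
2qI·B = 2 × 1.602×10⁻¹⁹ × 1.53×10⁻⁴ × 1.65×10⁵ = 8.09×10⁻¹⁸ A²
I_n = √(8.09×10⁻¹⁸) = 2.84×10⁻⁹ A = 2.84 nA

2.84 nA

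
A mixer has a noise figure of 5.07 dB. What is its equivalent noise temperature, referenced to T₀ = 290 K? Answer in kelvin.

F = 10^(5.07/10) = 3.21366
T_e = (F − 1)·T₀ = (3.21366 − 1) × 290 = 642 K

642 K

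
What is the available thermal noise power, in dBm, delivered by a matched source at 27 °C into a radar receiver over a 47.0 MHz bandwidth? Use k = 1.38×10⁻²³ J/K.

−97.1 dBm

T = 27 °C + 273.15 = 300.15 K
P_n = kTB = 1.38×10⁻²³ × 300.15 × 4.70×10⁷ = 1.95×10⁻¹³ W
In dBm: 10 log₁₀(1.95×10⁻¹³ / 10⁻³) = −97.1 dBm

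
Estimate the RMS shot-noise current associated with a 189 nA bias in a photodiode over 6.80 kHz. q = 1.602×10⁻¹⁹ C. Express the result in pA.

20.3 pA

I_n = √(2qI·B)
2qI·B = 2 × 1.602×10⁻¹⁹ × 1.89×10⁻⁷ × 6.80×10³ = 4.12×10⁻²² A²
I_n = √(4.12×10⁻²²) = 2.03×10⁻¹¹ A = 20.3 pA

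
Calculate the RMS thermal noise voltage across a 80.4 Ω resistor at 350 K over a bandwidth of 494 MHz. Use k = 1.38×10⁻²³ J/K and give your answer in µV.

V_n = √(4kTRB)
4kTRB = 4 × 1.38×10⁻²³ × 350 × 8.04×10¹ × 4.94×10⁸ = 7.67×10⁻¹⁰ V²
V_n = √(7.67×10⁻¹⁰) = 2.77×10⁻⁵ V = 27.7 µV

27.7 µV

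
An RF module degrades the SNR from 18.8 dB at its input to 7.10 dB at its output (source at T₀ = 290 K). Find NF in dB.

NF (dB) = SNR_in(dB) − SNR_out(dB) when the source is at T₀
NF = 18.8 − 7.10 = 11.70 dB

11.70 dB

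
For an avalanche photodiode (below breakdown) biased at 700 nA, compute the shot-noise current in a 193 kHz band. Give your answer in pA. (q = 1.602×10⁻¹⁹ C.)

I_n = √(2qI·B)
2qI·B = 2 × 1.602×10⁻¹⁹ × 7.00×10⁻⁷ × 1.93×10⁵ = 4.33×10⁻²⁰ A²
I_n = √(4.33×10⁻²⁰) = 2.08×10⁻¹⁰ A = 208 pA

208 pA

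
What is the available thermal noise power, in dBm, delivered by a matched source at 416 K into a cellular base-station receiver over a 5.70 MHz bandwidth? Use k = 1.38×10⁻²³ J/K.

P_n = kTB = 1.38×10⁻²³ × 416 × 5.70×10⁶ = 3.27×10⁻¹⁴ W
In dBm: 10 log₁₀(3.27×10⁻¹⁴ / 10⁻³) = −104.9 dBm

−104.9 dBm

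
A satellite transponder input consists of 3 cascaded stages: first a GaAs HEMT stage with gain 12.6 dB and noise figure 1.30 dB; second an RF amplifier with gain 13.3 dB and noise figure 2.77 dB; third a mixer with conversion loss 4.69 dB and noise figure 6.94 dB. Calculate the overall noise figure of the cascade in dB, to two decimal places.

Convert to linear (a loss of L dB is a gain of −L dB): F_i = 10^(NF_i/10), G_i = 10^(G_i,dB/10)
  Stage 1: F_1 = 10^(1.30/10) = 1.349, G_1 = 10^(12.6/10) = 18.20
  Stage 2: F_2 = 10^(2.77/10) = 1.892, G_2 = 10^(13.3/10) = 21.38
  Stage 3: F_3 = 10^(6.94/10) = 4.943, G_3 = 10^(−4.69/10) = 0.3396
Friis cascade:
  F = 1.349 + (1.892 − 1)/18.20 + (4.943 − 1)/389.0 = 1.408
NF = 10 log₁₀(1.408) = 1.49 dB

1.49 dB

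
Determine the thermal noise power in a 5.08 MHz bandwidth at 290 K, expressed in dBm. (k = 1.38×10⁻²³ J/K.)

P_n = kTB = 1.38×10⁻²³ × 290 × 5.08×10⁶ = 2.03×10⁻¹⁴ W
In dBm: 10 log₁₀(2.03×10⁻¹⁴ / 10⁻³) = −106.9 dBm

−106.9 dBm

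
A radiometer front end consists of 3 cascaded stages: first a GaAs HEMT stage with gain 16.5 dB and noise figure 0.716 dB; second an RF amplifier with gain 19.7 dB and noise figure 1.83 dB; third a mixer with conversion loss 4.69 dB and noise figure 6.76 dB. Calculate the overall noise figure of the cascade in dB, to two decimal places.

0.76 dB

Convert to linear (a loss of L dB is a gain of −L dB): F_i = 10^(NF_i/10), G_i = 10^(G_i,dB/10)
  Stage 1: F_1 = 10^(0.716/10) = 1.179, G_1 = 10^(16.5/10) = 44.67
  Stage 2: F_2 = 10^(1.83/10) = 1.524, G_2 = 10^(19.7/10) = 93.33
  Stage 3: F_3 = 10^(6.76/10) = 4.742, G_3 = 10^(−4.69/10) = 0.3396
Friis cascade:
  F = 1.179 + (1.524 − 1)/44.67 + (4.742 − 1)/4169 = 1.192
NF = 10 log₁₀(1.192) = 0.76 dB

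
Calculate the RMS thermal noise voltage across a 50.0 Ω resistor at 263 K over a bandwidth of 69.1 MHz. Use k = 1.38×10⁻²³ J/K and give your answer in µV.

V_n = √(4kTRB)
4kTRB = 4 × 1.38×10⁻²³ × 263 × 5.00×10¹ × 6.91×10⁷ = 5.02×10⁻¹¹ V²
V_n = √(5.02×10⁻¹¹) = 7.08×10⁻⁶ V = 7.08 µV

7.08 µV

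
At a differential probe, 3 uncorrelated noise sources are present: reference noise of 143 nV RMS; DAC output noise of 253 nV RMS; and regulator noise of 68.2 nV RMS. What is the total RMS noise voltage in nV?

299 nV

Uncorrelated sources add in power (mean-square): V_tot = √(ΣV_i²)
V_tot = √[(1.43×10⁻⁷)² + (2.53×10⁻⁷)² + (6.82×10⁻⁸)²] = 2.99×10⁻⁷ V = 299 nV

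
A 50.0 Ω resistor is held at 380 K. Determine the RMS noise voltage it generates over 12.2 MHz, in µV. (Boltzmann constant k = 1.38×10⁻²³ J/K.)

3.58 µV

V_n = √(4kTRB)
4kTRB = 4 × 1.38×10⁻²³ × 380 × 5.00×10¹ × 1.22×10⁷ = 1.28×10⁻¹¹ V²
V_n = √(1.28×10⁻¹¹) = 3.58×10⁻⁶ V = 3.58 µV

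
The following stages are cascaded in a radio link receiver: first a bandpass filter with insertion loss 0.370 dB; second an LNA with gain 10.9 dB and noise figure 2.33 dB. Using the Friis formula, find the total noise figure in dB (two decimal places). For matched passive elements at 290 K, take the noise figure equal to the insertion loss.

2.70 dB

Convert to linear (a loss of L dB is a gain of −L dB): F_i = 10^(NF_i/10), G_i = 10^(G_i,dB/10)
  Stage 1: F_1 = 10^(0.370/10) = 1.089, G_1 = 10^(−0.370/10) = 0.9183
  Stage 2: F_2 = 10^(2.33/10) = 1.710, G_2 = 10^(10.9/10) = 12.30
Friis cascade:
  F = 1.089 + (1.710 − 1)/0.9183 = 1.862
NF = 10 log₁₀(1.862) = 2.70 dB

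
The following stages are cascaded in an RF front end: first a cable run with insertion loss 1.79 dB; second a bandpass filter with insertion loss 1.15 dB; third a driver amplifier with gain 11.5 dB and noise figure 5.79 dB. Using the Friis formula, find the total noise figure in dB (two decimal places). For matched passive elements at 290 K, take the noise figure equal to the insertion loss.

Convert to linear (a loss of L dB is a gain of −L dB): F_i = 10^(NF_i/10), G_i = 10^(G_i,dB/10)
  Stage 1: F_1 = 10^(1.79/10) = 1.510, G_1 = 10^(−1.79/10) = 0.6622
  Stage 2: F_2 = 10^(1.15/10) = 1.303, G_2 = 10^(−1.15/10) = 0.7674
  Stage 3: F_3 = 10^(5.79/10) = 3.793, G_3 = 10^(11.5/10) = 14.13
Friis cascade:
  F = 1.510 + (1.303 − 1)/0.6622 + (3.793 − 1)/0.5082 = 7.464
NF = 10 log₁₀(7.464) = 8.73 dB

8.73 dB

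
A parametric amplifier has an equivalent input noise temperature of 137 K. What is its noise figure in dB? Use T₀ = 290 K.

F = 1 + T_e/T₀ = 1 + 137/290 = 1.47241
NF = 10 log₁₀(1.47241) = 1.68 dB

1.68 dB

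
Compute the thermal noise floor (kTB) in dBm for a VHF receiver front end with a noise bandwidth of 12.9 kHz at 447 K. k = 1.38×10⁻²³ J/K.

−131.0 dBm

P_n = kTB = 1.38×10⁻²³ × 447 × 1.29×10⁴ = 7.96×10⁻¹⁷ W
In dBm: 10 log₁₀(7.96×10⁻¹⁷ / 10⁻³) = −131.0 dBm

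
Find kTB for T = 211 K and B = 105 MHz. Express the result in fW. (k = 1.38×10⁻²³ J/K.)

P_n = kTB = 1.38×10⁻²³ × 211 × 1.05×10⁸ = 3.06×10⁻¹³ W = 306 fW

306 fW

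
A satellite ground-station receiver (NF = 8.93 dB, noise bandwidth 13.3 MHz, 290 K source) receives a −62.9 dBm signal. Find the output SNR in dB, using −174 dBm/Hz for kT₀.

30.9 dB

Noise floor: N = −174 + 10 log₁₀(B) + NF
10 log₁₀(1.33×10⁷) = 71.24 dB
N = −174 + 71.24 + 8.93 = −93.83 dBm
SNR = P_sig − N = −62.9 − (−93.83) = 30.93 dB → 30.9 dB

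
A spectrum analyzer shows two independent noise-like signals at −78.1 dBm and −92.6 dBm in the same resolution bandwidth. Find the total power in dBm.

Convert to linear, add, convert back:
P₁ = 1.55×10⁻¹¹ W, P₂ = 5.50×10⁻¹³ W
P_tot = 1.60×10⁻¹¹ W → 10 log₁₀(P_tot / 10⁻³) = −77.9 dBm

−77.9 dBm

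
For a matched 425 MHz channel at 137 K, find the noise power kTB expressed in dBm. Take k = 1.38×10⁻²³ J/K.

−91.0 dBm

P_n = kTB = 1.38×10⁻²³ × 137 × 4.25×10⁸ = 8.04×10⁻¹³ W
In dBm: 10 log₁₀(8.04×10⁻¹³ / 10⁻³) = −91.0 dBm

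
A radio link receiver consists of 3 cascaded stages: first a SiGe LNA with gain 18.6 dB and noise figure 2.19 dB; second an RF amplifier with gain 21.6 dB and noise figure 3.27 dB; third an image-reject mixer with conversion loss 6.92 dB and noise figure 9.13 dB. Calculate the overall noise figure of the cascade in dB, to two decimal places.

2.23 dB

Convert to linear (a loss of L dB is a gain of −L dB): F_i = 10^(NF_i/10), G_i = 10^(G_i,dB/10)
  Stage 1: F_1 = 10^(2.19/10) = 1.656, G_1 = 10^(18.6/10) = 72.44
  Stage 2: F_2 = 10^(3.27/10) = 2.123, G_2 = 10^(21.6/10) = 144.5
  Stage 3: F_3 = 10^(9.13/10) = 8.185, G_3 = 10^(−6.92/10) = 0.2032
Friis cascade:
  F = 1.656 + (2.123 − 1)/72.44 + (8.185 − 1)/1.047×10⁴ = 1.672
NF = 10 log₁₀(1.672) = 2.23 dB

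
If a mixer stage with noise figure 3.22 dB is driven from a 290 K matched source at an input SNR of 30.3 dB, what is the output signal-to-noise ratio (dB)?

By definition F = SNR_in/SNR_out, so in dB: SNR_out = SNR_in − NF
SNR_out = 30.3 − 3.22 = 27.08 dB

27.08 dB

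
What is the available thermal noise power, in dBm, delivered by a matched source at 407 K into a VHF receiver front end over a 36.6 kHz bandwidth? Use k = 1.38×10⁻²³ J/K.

P_n = kTB = 1.38×10⁻²³ × 407 × 3.66×10⁴ = 2.06×10⁻¹⁶ W
In dBm: 10 log₁₀(2.06×10⁻¹⁶ / 10⁻³) = −126.9 dBm

−126.9 dBm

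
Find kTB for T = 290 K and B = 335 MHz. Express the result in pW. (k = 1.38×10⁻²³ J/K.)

1.34 pW

P_n = kTB = 1.38×10⁻²³ × 290 × 3.35×10⁸ = 1.34×10⁻¹² W = 1.34 pW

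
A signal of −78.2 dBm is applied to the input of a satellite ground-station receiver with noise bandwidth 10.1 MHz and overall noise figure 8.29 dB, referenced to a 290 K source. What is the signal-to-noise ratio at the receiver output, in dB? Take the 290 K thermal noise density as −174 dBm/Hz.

Noise floor: N = −174 + 10 log₁₀(B) + NF
10 log₁₀(1.01×10⁷) = 70.04 dB
N = −174 + 70.04 + 8.29 = −95.67 dBm
SNR = P_sig − N = −78.2 − (−95.67) = 17.47 dB → 17.5 dB

17.5 dB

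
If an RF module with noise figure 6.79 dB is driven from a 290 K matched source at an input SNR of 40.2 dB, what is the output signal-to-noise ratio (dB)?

33.41 dB

By definition F = SNR_in/SNR_out, so in dB: SNR_out = SNR_in − NF
SNR_out = 40.2 − 6.79 = 33.41 dB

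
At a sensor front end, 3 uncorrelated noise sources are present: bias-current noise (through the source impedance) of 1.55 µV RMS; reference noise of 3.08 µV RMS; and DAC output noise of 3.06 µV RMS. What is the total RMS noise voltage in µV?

Uncorrelated sources add in power (mean-square): V_tot = √(ΣV_i²)
V_tot = √[(1.55×10⁻⁶)² + (3.08×10⁻⁶)² + (3.06×10⁻⁶)²] = 4.61×10⁻⁶ V = 4.61 µV

4.61 µV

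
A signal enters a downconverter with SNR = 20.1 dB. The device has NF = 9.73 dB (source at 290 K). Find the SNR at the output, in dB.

By definition F = SNR_in/SNR_out, so in dB: SNR_out = SNR_in − NF
SNR_out = 20.1 − 9.73 = 10.37 dB

10.37 dB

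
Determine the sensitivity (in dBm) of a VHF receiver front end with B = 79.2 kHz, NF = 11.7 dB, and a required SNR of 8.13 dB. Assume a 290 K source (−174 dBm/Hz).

Sensitivity = −174 + 10 log₁₀(B) + NF + SNR_min
= −174 + 48.99 + 11.7 + 8.13
= −105.18 dBm → −105.2 dBm

−105.2 dBm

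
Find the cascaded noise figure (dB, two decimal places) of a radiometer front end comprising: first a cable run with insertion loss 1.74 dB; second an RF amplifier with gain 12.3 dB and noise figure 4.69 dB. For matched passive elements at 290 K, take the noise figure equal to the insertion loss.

Convert to linear (a loss of L dB is a gain of −L dB): F_i = 10^(NF_i/10), G_i = 10^(G_i,dB/10)
  Stage 1: F_1 = 10^(1.74/10) = 1.493, G_1 = 10^(−1.74/10) = 0.6699
  Stage 2: F_2 = 10^(4.69/10) = 2.944, G_2 = 10^(12.3/10) = 16.98
Friis cascade:
  F = 1.493 + (2.944 − 1)/0.6699 = 4.395
NF = 10 log₁₀(4.395) = 6.43 dB

6.43 dB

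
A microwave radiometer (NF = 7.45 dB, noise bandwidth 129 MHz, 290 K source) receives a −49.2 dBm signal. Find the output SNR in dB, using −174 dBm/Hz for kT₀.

36.2 dB

Noise floor: N = −174 + 10 log₁₀(B) + NF
10 log₁₀(1.29×10⁸) = 81.11 dB
N = −174 + 81.11 + 7.45 = −85.44 dBm
SNR = P_sig − N = −49.2 − (−85.44) = 36.24 dB → 36.2 dB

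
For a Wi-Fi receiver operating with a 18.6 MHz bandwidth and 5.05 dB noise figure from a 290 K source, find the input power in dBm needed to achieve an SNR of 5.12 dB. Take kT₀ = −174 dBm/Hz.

−91.1 dBm

Sensitivity = −174 + 10 log₁₀(B) + NF + SNR_min
= −174 + 72.7 + 5.05 + 5.12
= −91.13 dBm → −91.1 dBm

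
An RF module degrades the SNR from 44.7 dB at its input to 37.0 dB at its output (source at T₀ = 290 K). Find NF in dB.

NF (dB) = SNR_in(dB) − SNR_out(dB) when the source is at T₀
NF = 44.7 − 37.0 = 7.7 dB

7.7 dB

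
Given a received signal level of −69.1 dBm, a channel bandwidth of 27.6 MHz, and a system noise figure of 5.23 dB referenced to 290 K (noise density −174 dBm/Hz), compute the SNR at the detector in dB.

25.3 dB

Noise floor: N = −174 + 10 log₁₀(B) + NF
10 log₁₀(2.76×10⁷) = 74.41 dB
N = −174 + 74.41 + 5.23 = −94.36 dBm
SNR = P_sig − N = −69.1 − (−94.36) = 25.26 dB → 25.3 dB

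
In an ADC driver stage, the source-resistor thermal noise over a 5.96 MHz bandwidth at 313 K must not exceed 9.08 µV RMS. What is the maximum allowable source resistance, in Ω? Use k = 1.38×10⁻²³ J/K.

801 Ω

Johnson–Nyquist: V_n = √(4kTRB) ⇒ R = V_n² / (4kTB)
4kTB = 4 × 1.38×10⁻²³ × 313 × 5.96×10⁶ = 1.03×10⁻¹³
R = (9.08×10⁻⁶)² / 1.03×10⁻¹³ = 8.01×10² Ω = 801 Ω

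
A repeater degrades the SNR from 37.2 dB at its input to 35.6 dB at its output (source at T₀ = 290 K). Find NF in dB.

NF (dB) = SNR_in(dB) − SNR_out(dB) when the source is at T₀
NF = 37.2 − 35.6 = 1.6 dB

1.6 dB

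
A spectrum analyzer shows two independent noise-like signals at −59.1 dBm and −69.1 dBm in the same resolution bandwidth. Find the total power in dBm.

−58.7 dBm

Convert to linear, add, convert back:
P₁ = 1.23×10⁻⁹ W, P₂ = 1.23×10⁻¹⁰ W
P_tot = 1.35×10⁻⁹ W → 10 log₁₀(P_tot / 10⁻³) = −58.7 dBm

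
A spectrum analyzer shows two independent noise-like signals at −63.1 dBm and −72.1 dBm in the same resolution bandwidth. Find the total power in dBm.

Convert to linear, add, convert back:
P₁ = 4.90×10⁻¹⁰ W, P₂ = 6.17×10⁻¹¹ W
P_tot = 5.51×10⁻¹⁰ W → 10 log₁₀(P_tot / 10⁻³) = −62.6 dBm

−62.6 dBm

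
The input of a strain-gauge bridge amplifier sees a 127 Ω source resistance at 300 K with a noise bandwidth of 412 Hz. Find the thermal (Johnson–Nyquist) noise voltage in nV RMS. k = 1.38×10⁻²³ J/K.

V_n = √(4kTRB)
4kTRB = 4 × 1.38×10⁻²³ × 300 × 1.27×10² × 4.12×10² = 8.66×10⁻¹⁶ V²
V_n = √(8.66×10⁻¹⁶) = 2.94×10⁻⁸ V = 29.4 nV

29.4 nV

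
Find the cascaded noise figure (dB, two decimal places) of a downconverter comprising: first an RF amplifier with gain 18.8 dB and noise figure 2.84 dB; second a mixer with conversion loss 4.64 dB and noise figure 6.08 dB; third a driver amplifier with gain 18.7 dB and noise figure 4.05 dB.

Convert to linear (a loss of L dB is a gain of −L dB): F_i = 10^(NF_i/10), G_i = 10^(G_i,dB/10)
  Stage 1: F_1 = 10^(2.84/10) = 1.923, G_1 = 10^(18.8/10) = 75.86
  Stage 2: F_2 = 10^(6.08/10) = 4.055, G_2 = 10^(−4.64/10) = 0.3436
  Stage 3: F_3 = 10^(4.05/10) = 2.541, G_3 = 10^(18.7/10) = 74.13
Friis cascade:
  F = 1.923 + (4.055 − 1)/75.86 + (2.541 − 1)/26.06 = 2.022
NF = 10 log₁₀(2.022) = 3.06 dB

3.06 dB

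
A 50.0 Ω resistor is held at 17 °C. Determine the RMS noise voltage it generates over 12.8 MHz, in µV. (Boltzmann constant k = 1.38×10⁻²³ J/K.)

T = 17 °C + 273.15 = 290.15 K
V_n = √(4kTRB)
4kTRB = 4 × 1.38×10⁻²³ × 290.15 × 5.00×10¹ × 1.28×10⁷ = 1.03×10⁻¹¹ V²
V_n = √(1.03×10⁻¹¹) = 3.20×10⁻⁶ V = 3.20 µV

3.20 µV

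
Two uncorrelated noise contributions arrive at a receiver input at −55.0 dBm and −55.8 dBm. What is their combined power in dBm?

Convert to linear, add, convert back:
P₁ = 3.16×10⁻⁹ W, P₂ = 2.63×10⁻⁹ W
P_tot = 5.79×10⁻⁹ W → 10 log₁₀(P_tot / 10⁻³) = −52.4 dBm

−52.4 dBm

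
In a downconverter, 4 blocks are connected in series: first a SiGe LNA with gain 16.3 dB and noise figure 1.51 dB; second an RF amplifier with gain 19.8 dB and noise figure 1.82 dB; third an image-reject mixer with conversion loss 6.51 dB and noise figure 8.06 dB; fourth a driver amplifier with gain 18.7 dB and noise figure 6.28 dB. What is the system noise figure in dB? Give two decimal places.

Convert to linear (a loss of L dB is a gain of −L dB): F_i = 10^(NF_i/10), G_i = 10^(G_i,dB/10)
  Stage 1: F_1 = 10^(1.51/10) = 1.416, G_1 = 10^(16.3/10) = 42.66
  Stage 2: F_2 = 10^(1.82/10) = 1.521, G_2 = 10^(19.8/10) = 95.50
  Stage 3: F_3 = 10^(8.06/10) = 6.397, G_3 = 10^(−6.51/10) = 0.2234
  Stage 4: F_4 = 10^(6.28/10) = 4.246, G_4 = 10^(18.7/10) = 74.13
Friis cascade:
  F = 1.416 + (1.521 − 1)/42.66 + (6.397 − 1)/4074 + (4.246 − 1)/909.9 = 1.433
NF = 10 log₁₀(1.433) = 1.56 dB

1.56 dB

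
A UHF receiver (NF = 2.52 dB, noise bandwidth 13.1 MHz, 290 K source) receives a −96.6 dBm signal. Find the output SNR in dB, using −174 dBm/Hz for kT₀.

Noise floor: N = −174 + 10 log₁₀(B) + NF
10 log₁₀(1.31×10⁷) = 71.17 dB
N = −174 + 71.17 + 2.52 = −100.31 dBm
SNR = P_sig − N = −96.6 − (−100.31) = 3.71 dB → 3.7 dB

3.7 dB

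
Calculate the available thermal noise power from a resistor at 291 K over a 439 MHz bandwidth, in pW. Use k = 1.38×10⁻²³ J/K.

1.76 pW

P_n = kTB = 1.38×10⁻²³ × 291 × 4.39×10⁸ = 1.76×10⁻¹² W = 1.76 pW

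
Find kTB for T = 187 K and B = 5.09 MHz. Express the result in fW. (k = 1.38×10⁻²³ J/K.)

13.1 fW

P_n = kTB = 1.38×10⁻²³ × 187 × 5.09×10⁶ = 1.31×10⁻¹⁴ W = 13.1 fW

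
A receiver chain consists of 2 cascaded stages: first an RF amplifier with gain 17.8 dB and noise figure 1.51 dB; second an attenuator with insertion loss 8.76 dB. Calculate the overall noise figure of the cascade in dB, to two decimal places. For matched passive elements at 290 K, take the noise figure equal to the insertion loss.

Convert to linear (a loss of L dB is a gain of −L dB): F_i = 10^(NF_i/10), G_i = 10^(G_i,dB/10)
  Stage 1: F_1 = 10^(1.51/10) = 1.416, G_1 = 10^(17.8/10) = 60.26
  Stage 2: F_2 = 10^(8.76/10) = 7.516, G_2 = 10^(−8.76/10) = 0.1330
Friis cascade:
  F = 1.416 + (7.516 − 1)/60.26 = 1.524
NF = 10 log₁₀(1.524) = 1.83 dB

1.83 dB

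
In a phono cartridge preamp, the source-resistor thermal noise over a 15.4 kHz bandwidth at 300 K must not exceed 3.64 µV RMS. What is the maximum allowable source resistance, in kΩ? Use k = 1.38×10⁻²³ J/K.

52.0 kΩ

Johnson–Nyquist: V_n = √(4kTRB) ⇒ R = V_n² / (4kTB)
4kTB = 4 × 1.38×10⁻²³ × 300 × 1.54×10⁴ = 2.55×10⁻¹⁶
R = (3.64×10⁻⁶)² / 2.55×10⁻¹⁶ = 5.20×10⁴ Ω = 52.0 kΩ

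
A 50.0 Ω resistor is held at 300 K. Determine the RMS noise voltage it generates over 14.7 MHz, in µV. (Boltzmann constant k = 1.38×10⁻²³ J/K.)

V_n = √(4kTRB)
4kTRB = 4 × 1.38×10⁻²³ × 300 × 5.00×10¹ × 1.47×10⁷ = 1.22×10⁻¹¹ V²
V_n = √(1.22×10⁻¹¹) = 3.49×10⁻⁶ V = 3.49 µV

3.49 µV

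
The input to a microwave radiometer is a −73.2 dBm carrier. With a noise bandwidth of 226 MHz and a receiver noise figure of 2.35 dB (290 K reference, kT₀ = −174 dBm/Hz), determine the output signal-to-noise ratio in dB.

14.9 dB

Noise floor: N = −174 + 10 log₁₀(B) + NF
10 log₁₀(2.26×10⁸) = 83.54 dB
N = −174 + 83.54 + 2.35 = −88.11 dBm
SNR = P_sig − N = −73.2 − (−88.11) = 14.91 dB → 14.9 dB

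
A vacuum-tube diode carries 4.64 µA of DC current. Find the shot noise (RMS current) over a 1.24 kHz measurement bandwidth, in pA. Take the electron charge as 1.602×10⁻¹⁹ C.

42.9 pA

I_n = √(2qI·B)
2qI·B = 2 × 1.602×10⁻¹⁹ × 4.64×10⁻⁶ × 1.24×10³ = 1.84×10⁻²¹ A²
I_n = √(1.84×10⁻²¹) = 4.29×10⁻¹¹ A = 42.9 pA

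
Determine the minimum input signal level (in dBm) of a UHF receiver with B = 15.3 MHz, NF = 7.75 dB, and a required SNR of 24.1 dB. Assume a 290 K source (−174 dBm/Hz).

Sensitivity = −174 + 10 log₁₀(B) + NF + SNR_min
= −174 + 71.85 + 7.75 + 24.1
= −70.30 dBm → −70.3 dBm

−70.3 dBm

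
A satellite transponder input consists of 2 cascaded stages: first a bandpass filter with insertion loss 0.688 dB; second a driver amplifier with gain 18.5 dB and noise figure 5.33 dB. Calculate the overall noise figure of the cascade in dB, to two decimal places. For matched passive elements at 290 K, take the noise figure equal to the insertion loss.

Convert to linear (a loss of L dB is a gain of −L dB): F_i = 10^(NF_i/10), G_i = 10^(G_i,dB/10)
  Stage 1: F_1 = 10^(0.688/10) = 1.172, G_1 = 10^(−0.688/10) = 0.8535
  Stage 2: F_2 = 10^(5.33/10) = 3.412, G_2 = 10^(18.5/10) = 70.79
Friis cascade:
  F = 1.172 + (3.412 − 1)/0.8535 = 3.998
NF = 10 log₁₀(3.998) = 6.02 dB

6.02 dB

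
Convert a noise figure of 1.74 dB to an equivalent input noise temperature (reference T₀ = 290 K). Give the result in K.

F = 10^(1.74/10) = 1.49279
T_e = (F − 1)·T₀ = (1.49279 − 1) × 290 = 143 K

143 K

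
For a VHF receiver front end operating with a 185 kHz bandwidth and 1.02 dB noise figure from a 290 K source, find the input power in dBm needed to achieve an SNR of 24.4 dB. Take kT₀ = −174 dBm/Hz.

−95.9 dBm

Sensitivity = −174 + 10 log₁₀(B) + NF + SNR_min
= −174 + 52.67 + 1.02 + 24.4
= −95.91 dBm → −95.9 dBm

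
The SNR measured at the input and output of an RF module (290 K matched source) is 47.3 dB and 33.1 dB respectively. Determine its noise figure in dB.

NF (dB) = SNR_in(dB) − SNR_out(dB) when the source is at T₀
NF = 47.3 − 33.1 = 14.2 dB

14.2 dB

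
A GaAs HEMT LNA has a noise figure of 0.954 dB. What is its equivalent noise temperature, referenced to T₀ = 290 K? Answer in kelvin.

71.2 K

F = 10^(0.954/10) = 1.24566
T_e = (F − 1)·T₀ = (1.24566 − 1) × 290 = 71.2 K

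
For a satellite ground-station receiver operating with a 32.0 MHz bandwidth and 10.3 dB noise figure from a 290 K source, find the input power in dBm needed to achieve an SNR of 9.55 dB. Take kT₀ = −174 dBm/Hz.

−79.1 dBm

Sensitivity = −174 + 10 log₁₀(B) + NF + SNR_min
= −174 + 75.05 + 10.3 + 9.55
= −79.10 dBm → −79.1 dBm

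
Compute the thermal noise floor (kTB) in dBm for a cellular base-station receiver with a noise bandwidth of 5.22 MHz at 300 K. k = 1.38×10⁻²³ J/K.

−106.7 dBm

P_n = kTB = 1.38×10⁻²³ × 300 × 5.22×10⁶ = 2.16×10⁻¹⁴ W
In dBm: 10 log₁₀(2.16×10⁻¹⁴ / 10⁻³) = −106.7 dBm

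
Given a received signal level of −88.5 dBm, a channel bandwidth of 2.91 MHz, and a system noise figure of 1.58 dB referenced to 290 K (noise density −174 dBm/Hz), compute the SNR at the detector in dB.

Noise floor: N = −174 + 10 log₁₀(B) + NF
10 log₁₀(2.91×10⁶) = 64.64 dB
N = −174 + 64.64 + 1.58 = −107.78 dBm
SNR = P_sig − N = −88.5 − (−107.78) = 19.28 dB → 19.3 dB

19.3 dB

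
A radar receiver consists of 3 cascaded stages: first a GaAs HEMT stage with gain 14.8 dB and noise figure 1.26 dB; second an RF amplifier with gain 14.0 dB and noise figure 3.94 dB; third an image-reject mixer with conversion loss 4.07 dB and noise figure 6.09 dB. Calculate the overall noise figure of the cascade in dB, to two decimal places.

1.43 dB

Convert to linear (a loss of L dB is a gain of −L dB): F_i = 10^(NF_i/10), G_i = 10^(G_i,dB/10)
  Stage 1: F_1 = 10^(1.26/10) = 1.337, G_1 = 10^(14.8/10) = 30.20
  Stage 2: F_2 = 10^(3.94/10) = 2.477, G_2 = 10^(14.0/10) = 25.12
  Stage 3: F_3 = 10^(6.09/10) = 4.064, G_3 = 10^(−4.07/10) = 0.3917
Friis cascade:
  F = 1.337 + (2.477 − 1)/30.20 + (4.064 − 1)/758.6 = 1.390
NF = 10 log₁₀(1.390) = 1.43 dB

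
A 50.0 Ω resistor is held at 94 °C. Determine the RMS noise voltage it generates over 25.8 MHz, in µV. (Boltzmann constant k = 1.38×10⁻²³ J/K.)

T = 94 °C + 273.15 = 367.15 K
V_n = √(4kTRB)
4kTRB = 4 × 1.38×10⁻²³ × 367.15 × 5.00×10¹ × 2.58×10⁷ = 2.61×10⁻¹¹ V²
V_n = √(2.61×10⁻¹¹) = 5.11×10⁻⁶ V = 5.11 µV

5.11 µV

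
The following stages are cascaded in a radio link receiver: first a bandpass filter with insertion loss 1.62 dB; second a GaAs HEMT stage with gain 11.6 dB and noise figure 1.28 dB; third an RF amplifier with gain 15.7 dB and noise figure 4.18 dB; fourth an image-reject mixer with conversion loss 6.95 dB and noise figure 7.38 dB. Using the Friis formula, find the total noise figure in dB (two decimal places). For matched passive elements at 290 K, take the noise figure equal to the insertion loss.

3.27 dB

Convert to linear (a loss of L dB is a gain of −L dB): F_i = 10^(NF_i/10), G_i = 10^(G_i,dB/10)
  Stage 1: F_1 = 10^(1.62/10) = 1.452, G_1 = 10^(−1.62/10) = 0.6887
  Stage 2: F_2 = 10^(1.28/10) = 1.343, G_2 = 10^(11.6/10) = 14.45
  Stage 3: F_3 = 10^(4.18/10) = 2.618, G_3 = 10^(15.7/10) = 37.15
  Stage 4: F_4 = 10^(7.38/10) = 5.470, G_4 = 10^(−6.95/10) = 0.2018
Friis cascade:
  F = 1.452 + (1.343 − 1)/0.6887 + (2.618 − 1)/9.954 + (5.470 − 1)/369.8 = 2.124
NF = 10 log₁₀(2.124) = 3.27 dB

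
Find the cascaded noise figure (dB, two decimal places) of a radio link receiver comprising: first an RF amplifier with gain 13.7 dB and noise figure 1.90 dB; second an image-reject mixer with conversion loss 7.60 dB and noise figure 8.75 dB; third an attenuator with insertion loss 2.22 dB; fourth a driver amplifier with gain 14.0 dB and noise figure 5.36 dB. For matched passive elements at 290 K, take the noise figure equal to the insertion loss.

Convert to linear (a loss of L dB is a gain of −L dB): F_i = 10^(NF_i/10), G_i = 10^(G_i,dB/10)
  Stage 1: F_1 = 10^(1.90/10) = 1.549, G_1 = 10^(13.7/10) = 23.44
  Stage 2: F_2 = 10^(8.75/10) = 7.499, G_2 = 10^(−7.60/10) = 0.1738
  Stage 3: F_3 = 10^(2.22/10) = 1.667, G_3 = 10^(−2.22/10) = 0.5998
  Stage 4: F_4 = 10^(5.36/10) = 3.436, G_4 = 10^(14.0/10) = 25.12
Friis cascade:
  F = 1.549 + (7.499 − 1)/23.44 + (1.667 − 1)/4.074 + (3.436 − 1)/2.443 = 2.987
NF = 10 log₁₀(2.987) = 4.75 dB

4.75 dB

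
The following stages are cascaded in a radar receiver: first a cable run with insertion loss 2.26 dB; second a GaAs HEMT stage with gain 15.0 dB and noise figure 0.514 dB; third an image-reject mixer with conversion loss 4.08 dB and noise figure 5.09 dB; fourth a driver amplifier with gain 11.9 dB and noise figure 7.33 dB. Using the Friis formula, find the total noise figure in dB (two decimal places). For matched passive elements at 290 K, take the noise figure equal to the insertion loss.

4.17 dB

Convert to linear (a loss of L dB is a gain of −L dB): F_i = 10^(NF_i/10), G_i = 10^(G_i,dB/10)
  Stage 1: F_1 = 10^(2.26/10) = 1.683, G_1 = 10^(−2.26/10) = 0.5943
  Stage 2: F_2 = 10^(0.514/10) = 1.126, G_2 = 10^(15.0/10) = 31.62
  Stage 3: F_3 = 10^(5.09/10) = 3.228, G_3 = 10^(−4.08/10) = 0.3908
  Stage 4: F_4 = 10^(7.33/10) = 5.408, G_4 = 10^(11.9/10) = 15.49
Friis cascade:
  F = 1.683 + (1.126 − 1)/0.5943 + (3.228 − 1)/18.79 + (5.408 − 1)/7.345 = 2.613
NF = 10 log₁₀(2.613) = 4.17 dB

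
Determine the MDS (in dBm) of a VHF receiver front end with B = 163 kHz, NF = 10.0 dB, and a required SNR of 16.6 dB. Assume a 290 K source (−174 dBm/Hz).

−95.3 dBm

Sensitivity = −174 + 10 log₁₀(B) + NF + SNR_min
= −174 + 52.12 + 10.0 + 16.6
= −95.28 dBm → −95.3 dBm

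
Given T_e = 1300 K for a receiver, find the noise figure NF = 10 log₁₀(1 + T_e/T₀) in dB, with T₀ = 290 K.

F = 1 + T_e/T₀ = 1 + 1300/290 = 5.48276
NF = 10 log₁₀(5.48276) = 7.39 dB

7.39 dB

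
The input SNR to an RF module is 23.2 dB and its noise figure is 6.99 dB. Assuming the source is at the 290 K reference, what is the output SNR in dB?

By definition F = SNR_in/SNR_out, so in dB: SNR_out = SNR_in − NF
SNR_out = 23.2 − 6.99 = 16.21 dB

16.21 dB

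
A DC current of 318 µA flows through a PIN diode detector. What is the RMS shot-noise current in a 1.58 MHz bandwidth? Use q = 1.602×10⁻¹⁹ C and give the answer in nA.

I_n = √(2qI·B)
2qI·B = 2 × 1.602×10⁻¹⁹ × 3.18×10⁻⁴ × 1.58×10⁶ = 1.61×10⁻¹⁶ A²
I_n = √(1.61×10⁻¹⁶) = 1.27×10⁻⁸ A = 12.7 nA

12.7 nA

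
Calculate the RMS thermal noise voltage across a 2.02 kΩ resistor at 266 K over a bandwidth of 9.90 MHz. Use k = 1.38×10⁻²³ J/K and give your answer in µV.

17.1 µV

V_n = √(4kTRB)
4kTRB = 4 × 1.38×10⁻²³ × 266 × 2.02×10³ × 9.90×10⁶ = 2.94×10⁻¹⁰ V²
V_n = √(2.94×10⁻¹⁰) = 1.71×10⁻⁵ V = 17.1 µV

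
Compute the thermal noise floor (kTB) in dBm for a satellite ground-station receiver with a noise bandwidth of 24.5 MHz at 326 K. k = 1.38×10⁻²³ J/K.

P_n = kTB = 1.38×10⁻²³ × 326 × 2.45×10⁷ = 1.10×10⁻¹³ W
In dBm: 10 log₁₀(1.10×10⁻¹³ / 10⁻³) = −99.6 dBm

−99.6 dBm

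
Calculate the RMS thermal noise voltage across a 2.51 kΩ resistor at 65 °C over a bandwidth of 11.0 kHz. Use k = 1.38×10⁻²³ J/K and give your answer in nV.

T = 65 °C + 273.15 = 338.15 K
V_n = √(4kTRB)
4kTRB = 4 × 1.38×10⁻²³ × 338.15 × 2.51×10³ × 1.10×10⁴ = 5.15×10⁻¹³ V²
V_n = √(5.15×10⁻¹³) = 7.18×10⁻⁷ V = 718 nV

718 nV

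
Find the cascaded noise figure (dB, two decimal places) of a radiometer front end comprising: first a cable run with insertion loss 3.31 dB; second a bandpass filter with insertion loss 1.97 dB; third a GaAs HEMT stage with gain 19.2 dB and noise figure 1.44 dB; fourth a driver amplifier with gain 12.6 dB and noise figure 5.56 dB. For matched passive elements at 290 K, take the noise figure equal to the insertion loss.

Convert to linear (a loss of L dB is a gain of −L dB): F_i = 10^(NF_i/10), G_i = 10^(G_i,dB/10)
  Stage 1: F_1 = 10^(3.31/10) = 2.143, G_1 = 10^(−3.31/10) = 0.4667
  Stage 2: F_2 = 10^(1.97/10) = 1.574, G_2 = 10^(−1.97/10) = 0.6353
  Stage 3: F_3 = 10^(1.44/10) = 1.393, G_3 = 10^(19.2/10) = 83.18
  Stage 4: F_4 = 10^(5.56/10) = 3.597, G_4 = 10^(12.6/10) = 18.20
Friis cascade:
  F = 2.143 + (1.574 − 1)/0.4667 + (1.393 − 1)/0.2965 + (3.597 − 1)/24.66 = 4.804
NF = 10 log₁₀(4.804) = 6.82 dB

6.82 dB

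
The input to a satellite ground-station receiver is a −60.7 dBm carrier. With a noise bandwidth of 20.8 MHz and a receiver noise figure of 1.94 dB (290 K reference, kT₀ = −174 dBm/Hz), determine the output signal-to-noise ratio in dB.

38.2 dB

Noise floor: N = −174 + 10 log₁₀(B) + NF
10 log₁₀(2.08×10⁷) = 73.18 dB
N = −174 + 73.18 + 1.94 = −98.88 dBm
SNR = P_sig − N = −60.7 − (−98.88) = 38.18 dB → 38.2 dB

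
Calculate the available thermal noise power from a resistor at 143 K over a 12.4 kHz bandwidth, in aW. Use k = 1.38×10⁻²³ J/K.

P_n = kTB = 1.38×10⁻²³ × 143 × 1.24×10⁴ = 2.45×10⁻¹⁷ W = 24.5 aW

24.5 aW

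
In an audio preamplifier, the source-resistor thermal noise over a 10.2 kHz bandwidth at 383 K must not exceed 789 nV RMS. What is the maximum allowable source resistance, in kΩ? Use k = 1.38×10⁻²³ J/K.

Johnson–Nyquist: V_n = √(4kTRB) ⇒ R = V_n² / (4kTB)
4kTB = 4 × 1.38×10⁻²³ × 383 × 1.02×10⁴ = 2.16×10⁻¹⁶
R = (7.89×10⁻⁷)² / 2.16×10⁻¹⁶ = 2.89×10³ Ω = 2.89 kΩ

2.89 kΩ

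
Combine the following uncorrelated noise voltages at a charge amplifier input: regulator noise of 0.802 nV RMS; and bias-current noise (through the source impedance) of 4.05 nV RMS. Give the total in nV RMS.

4.13 nV

Uncorrelated sources add in power (mean-square): V_tot = √(ΣV_i²)
V_tot = √[(8.02×10⁻¹⁰)² + (4.05×10⁻⁹)²] = 4.13×10⁻⁹ V = 4.13 nV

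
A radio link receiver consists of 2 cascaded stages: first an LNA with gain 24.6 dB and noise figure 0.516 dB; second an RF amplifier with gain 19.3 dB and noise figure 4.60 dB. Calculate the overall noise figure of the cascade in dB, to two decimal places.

0.54 dB

Convert to linear (a loss of L dB is a gain of −L dB): F_i = 10^(NF_i/10), G_i = 10^(G_i,dB/10)
  Stage 1: F_1 = 10^(0.516/10) = 1.126, G_1 = 10^(24.6/10) = 288.4
  Stage 2: F_2 = 10^(4.60/10) = 2.884, G_2 = 10^(19.3/10) = 85.11
Friis cascade:
  F = 1.126 + (2.884 − 1)/288.4 = 1.133
NF = 10 log₁₀(1.133) = 0.54 dB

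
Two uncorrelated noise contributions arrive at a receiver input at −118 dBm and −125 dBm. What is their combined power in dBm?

−117.2 dBm

Convert to linear, add, convert back:
P₁ = 1.58×10⁻¹⁵ W, P₂ = 3.16×10⁻¹⁶ W
P_tot = 1.90×10⁻¹⁵ W → 10 log₁₀(P_tot / 10⁻³) = −117.2 dBm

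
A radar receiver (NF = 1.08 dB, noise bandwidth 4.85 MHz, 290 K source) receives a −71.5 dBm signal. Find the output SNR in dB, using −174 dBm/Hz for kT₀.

Noise floor: N = −174 + 10 log₁₀(B) + NF
10 log₁₀(4.85×10⁶) = 66.86 dB
N = −174 + 66.86 + 1.08 = −106.06 dBm
SNR = P_sig − N = −71.5 − (−106.06) = 34.56 dB → 34.6 dB

34.6 dB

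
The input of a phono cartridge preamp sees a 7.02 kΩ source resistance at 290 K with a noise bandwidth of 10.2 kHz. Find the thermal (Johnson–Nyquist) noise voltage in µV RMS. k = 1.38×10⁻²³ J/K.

V_n = √(4kTRB)
4kTRB = 4 × 1.38×10⁻²³ × 290 × 7.02×10³ × 1.02×10⁴ = 1.15×10⁻¹² V²
V_n = √(1.15×10⁻¹²) = 1.07×10⁻⁶ V = 1.07 µV

1.07 µV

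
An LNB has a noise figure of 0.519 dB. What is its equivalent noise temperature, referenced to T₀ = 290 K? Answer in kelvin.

36.8 K

F = 10^(0.519/10) = 1.12694
T_e = (F − 1)·T₀ = (1.12694 − 1) × 290 = 36.8 K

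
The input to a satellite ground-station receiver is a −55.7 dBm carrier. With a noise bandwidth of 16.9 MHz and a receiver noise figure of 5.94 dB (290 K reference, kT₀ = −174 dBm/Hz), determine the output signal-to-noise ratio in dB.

40.1 dB

Noise floor: N = −174 + 10 log₁₀(B) + NF
10 log₁₀(1.69×10⁷) = 72.28 dB
N = −174 + 72.28 + 5.94 = −95.78 dBm
SNR = P_sig − N = −55.7 − (−95.78) = 40.08 dB → 40.1 dB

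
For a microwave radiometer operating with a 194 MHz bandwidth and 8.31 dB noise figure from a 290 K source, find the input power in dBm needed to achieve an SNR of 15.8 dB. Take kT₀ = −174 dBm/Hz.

−67.0 dBm

Sensitivity = −174 + 10 log₁₀(B) + NF + SNR_min
= −174 + 82.88 + 8.31 + 15.8
= −67.01 dBm → −67.0 dBm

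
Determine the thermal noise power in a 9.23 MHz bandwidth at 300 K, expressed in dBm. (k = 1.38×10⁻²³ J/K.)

P_n = kTB = 1.38×10⁻²³ × 300 × 9.23×10⁶ = 3.82×10⁻¹⁴ W
In dBm: 10 log₁₀(3.82×10⁻¹⁴ / 10⁻³) = −104.2 dBm

−104.2 dBm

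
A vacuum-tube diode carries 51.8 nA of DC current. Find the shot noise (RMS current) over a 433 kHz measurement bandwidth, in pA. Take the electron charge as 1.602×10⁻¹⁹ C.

I_n = √(2qI·B)
2qI·B = 2 × 1.602×10⁻¹⁹ × 5.18×10⁻⁸ × 4.33×10⁵ = 7.19×10⁻²¹ A²
I_n = √(7.19×10⁻²¹) = 8.48×10⁻¹¹ A = 84.8 pA

84.8 pA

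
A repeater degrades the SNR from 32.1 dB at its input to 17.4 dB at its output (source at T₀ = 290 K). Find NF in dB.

NF (dB) = SNR_in(dB) − SNR_out(dB) when the source is at T₀
NF = 32.1 − 17.4 = 14.7 dB

14.7 dB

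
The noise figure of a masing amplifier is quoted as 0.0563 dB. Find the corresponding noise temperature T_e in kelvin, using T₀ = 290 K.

F = 10^(0.0563/10) = 1.01305
T_e = (F − 1)·T₀ = (1.01305 − 1) × 290 = 3.78 K

3.78 K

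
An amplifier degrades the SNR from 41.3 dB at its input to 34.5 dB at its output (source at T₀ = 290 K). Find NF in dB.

NF (dB) = SNR_in(dB) − SNR_out(dB) when the source is at T₀
NF = 41.3 − 34.5 = 6.8 dB

6.8 dB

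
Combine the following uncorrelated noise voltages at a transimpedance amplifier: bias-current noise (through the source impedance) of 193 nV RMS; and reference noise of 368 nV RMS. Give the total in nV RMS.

Uncorrelated sources add in power (mean-square): V_tot = √(ΣV_i²)
V_tot = √[(1.93×10⁻⁷)² + (3.68×10⁻⁷)²] = 4.16×10⁻⁷ V = 416 nV

416 nV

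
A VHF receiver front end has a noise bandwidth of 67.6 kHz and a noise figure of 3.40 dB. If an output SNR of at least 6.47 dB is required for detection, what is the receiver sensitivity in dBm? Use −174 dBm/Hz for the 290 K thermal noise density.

−115.8 dBm

Sensitivity = −174 + 10 log₁₀(B) + NF + SNR_min
= −174 + 48.3 + 3.40 + 6.47
= −115.83 dBm → −115.8 dBm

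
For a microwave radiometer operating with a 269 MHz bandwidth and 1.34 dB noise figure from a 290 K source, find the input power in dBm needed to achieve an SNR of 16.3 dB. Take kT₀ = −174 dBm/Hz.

−72.1 dBm

Sensitivity = −174 + 10 log₁₀(B) + NF + SNR_min
= −174 + 84.3 + 1.34 + 16.3
= −72.06 dBm → −72.1 dBm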